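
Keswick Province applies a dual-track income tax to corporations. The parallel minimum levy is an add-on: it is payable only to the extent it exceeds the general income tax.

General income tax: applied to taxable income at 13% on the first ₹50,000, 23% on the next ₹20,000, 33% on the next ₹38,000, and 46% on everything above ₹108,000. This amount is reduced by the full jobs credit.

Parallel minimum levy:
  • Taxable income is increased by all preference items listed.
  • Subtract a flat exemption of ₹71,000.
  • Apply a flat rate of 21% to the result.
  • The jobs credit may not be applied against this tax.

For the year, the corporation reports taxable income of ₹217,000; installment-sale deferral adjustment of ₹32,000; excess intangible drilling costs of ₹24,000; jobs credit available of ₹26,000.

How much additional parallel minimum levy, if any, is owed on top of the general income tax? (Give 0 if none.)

₹0

General income tax:
  ₹50,000 × 13% = ₹6,500
  ₹20,000 × 23% = ₹4,600
  ₹38,000 × 33% = ₹12,540
  ₹109,000 × 46% = ₹50,140
  → ₹73,780
  Less jobs credit ₹26,000 → ₹47,780

Parallel minimum levy:
  Adjusted income: ₹217,000 + ₹32,000 + ₹24,000 = ₹273,000
  Less exemption ₹71,000 → base ₹202,000
  ₹202,000 × 21% = ₹42,420

₹42,420 ≤ ₹47,780, so no add-on is due.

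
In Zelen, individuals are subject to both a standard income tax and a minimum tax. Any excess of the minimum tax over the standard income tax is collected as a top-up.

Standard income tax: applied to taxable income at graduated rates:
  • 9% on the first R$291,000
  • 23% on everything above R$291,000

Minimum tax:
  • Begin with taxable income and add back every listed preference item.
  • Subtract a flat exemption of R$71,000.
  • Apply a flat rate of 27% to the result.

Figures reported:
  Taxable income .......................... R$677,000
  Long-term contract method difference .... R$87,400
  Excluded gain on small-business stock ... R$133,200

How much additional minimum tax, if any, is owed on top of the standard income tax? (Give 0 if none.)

Standard income tax:
  R$291,000 × 9% = R$26,190
  R$386,000 × 23% = R$88,780
  → R$114,970

Minimum tax:
  Adjusted income: R$677,000 + R$87,400 + R$133,200 = R$897,600
  Less exemption R$71,000 → base R$826,600
  R$826,600 × 27% = R$223,182

Excess of minimum tax over standard income tax: R$223,182 − R$114,970 = R$108,212.

R$108,212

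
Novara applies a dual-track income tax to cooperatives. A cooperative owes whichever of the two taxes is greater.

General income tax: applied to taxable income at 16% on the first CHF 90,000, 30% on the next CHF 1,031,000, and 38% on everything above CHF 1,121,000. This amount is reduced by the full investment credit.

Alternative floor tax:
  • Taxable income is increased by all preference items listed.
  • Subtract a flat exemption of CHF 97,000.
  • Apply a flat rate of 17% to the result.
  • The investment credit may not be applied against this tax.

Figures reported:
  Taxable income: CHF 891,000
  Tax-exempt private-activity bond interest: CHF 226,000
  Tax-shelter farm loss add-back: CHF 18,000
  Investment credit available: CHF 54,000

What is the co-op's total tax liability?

General income tax:
  CHF 90,000 × 16% = CHF 14,400
  CHF 801,000 × 30% = CHF 240,300
  → CHF 254,700
  Less investment credit CHF 54,000 → CHF 200,700

Alternative floor tax:
  Adjusted income: CHF 891,000 + CHF 226,000 + CHF 18,000 = CHF 1,135,000
  Less exemption CHF 97,000 → base CHF 1,038,000
  CHF 1,038,000 × 17% = CHF 176,460

CHF 200,700 > CHF 176,460, so the general income tax governs.

CHF 200,700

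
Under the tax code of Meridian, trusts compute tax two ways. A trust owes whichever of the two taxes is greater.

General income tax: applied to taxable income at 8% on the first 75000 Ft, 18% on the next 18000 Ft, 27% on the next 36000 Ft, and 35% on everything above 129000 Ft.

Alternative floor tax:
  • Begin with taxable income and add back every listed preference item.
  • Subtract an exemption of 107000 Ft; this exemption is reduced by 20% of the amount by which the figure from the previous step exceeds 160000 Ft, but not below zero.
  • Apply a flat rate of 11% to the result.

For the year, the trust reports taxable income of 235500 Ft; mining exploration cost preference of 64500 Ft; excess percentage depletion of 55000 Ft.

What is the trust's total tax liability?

Alternative floor tax:
  Adjusted income: 235500 Ft + 64500 Ft + 55000 Ft = 355000 Ft
  Exemption: 107000 Ft − 20% × (355000 Ft − 160000 Ft) = 107000 Ft − 39000 Ft = 68000 Ft
  Base: 355000 Ft − 68000 Ft = 287000 Ft
  287000 Ft × 11% = 31570 Ft

General income tax:
  75000 Ft × 8% = 6000 Ft
  18000 Ft × 18% = 3240 Ft
  36000 Ft × 27% = 9720 Ft
  106500 Ft × 35% = 37275 Ft
  → 56235 Ft

56235 Ft > 31570 Ft, so the general income tax governs.

56235 Ft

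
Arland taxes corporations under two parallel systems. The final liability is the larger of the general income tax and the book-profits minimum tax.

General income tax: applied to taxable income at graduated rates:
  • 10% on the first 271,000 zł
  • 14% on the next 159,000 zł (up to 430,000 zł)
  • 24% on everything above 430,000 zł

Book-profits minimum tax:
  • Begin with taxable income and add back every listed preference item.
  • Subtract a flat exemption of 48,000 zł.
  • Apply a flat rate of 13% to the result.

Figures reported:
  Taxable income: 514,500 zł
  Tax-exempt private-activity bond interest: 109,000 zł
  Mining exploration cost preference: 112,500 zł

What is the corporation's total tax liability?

89,440 zł

Book-profits minimum tax:
  Adjusted income: 514,500 zł + 109,000 zł + 112,500 zł = 736,000 zł
  Less exemption 48,000 zł → base 688,000 zł
  688,000 zł × 13% = 89,440 zł

General income tax:
  271,000 zł × 10% = 27,100 zł
  159,000 zł × 14% = 22,260 zł
  84,500 zł × 24% = 20,280 zł
  → 69,640 zł

89,440 zł > 69,640 zł, so the book-profits minimum tax is the binding amount.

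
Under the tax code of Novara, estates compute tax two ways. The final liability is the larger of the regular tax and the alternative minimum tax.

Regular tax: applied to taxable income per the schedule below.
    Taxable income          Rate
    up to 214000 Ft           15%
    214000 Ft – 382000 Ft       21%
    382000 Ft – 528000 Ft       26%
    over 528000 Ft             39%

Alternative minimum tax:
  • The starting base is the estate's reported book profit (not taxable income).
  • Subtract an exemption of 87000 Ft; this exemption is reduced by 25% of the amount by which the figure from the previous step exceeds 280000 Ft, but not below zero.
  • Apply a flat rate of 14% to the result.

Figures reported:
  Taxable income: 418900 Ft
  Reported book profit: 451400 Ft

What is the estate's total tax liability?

Alternative minimum tax:
  Base (reported book profit): 451400 Ft
  Exemption: 87000 Ft − 25% × (451400 Ft − 280000 Ft) = 87000 Ft − 42850 Ft = 44150 Ft
  Base: 451400 Ft − 44150 Ft = 407250 Ft
  407250 Ft × 14% = 57015 Ft

Regular tax:
  214000 Ft × 15% = 32100 Ft
  168000 Ft × 21% = 35280 Ft
  36900 Ft × 26% = 9594 Ft
  → 76974 Ft

76974 Ft > 57015 Ft, so the regular tax governs.

76974 Ft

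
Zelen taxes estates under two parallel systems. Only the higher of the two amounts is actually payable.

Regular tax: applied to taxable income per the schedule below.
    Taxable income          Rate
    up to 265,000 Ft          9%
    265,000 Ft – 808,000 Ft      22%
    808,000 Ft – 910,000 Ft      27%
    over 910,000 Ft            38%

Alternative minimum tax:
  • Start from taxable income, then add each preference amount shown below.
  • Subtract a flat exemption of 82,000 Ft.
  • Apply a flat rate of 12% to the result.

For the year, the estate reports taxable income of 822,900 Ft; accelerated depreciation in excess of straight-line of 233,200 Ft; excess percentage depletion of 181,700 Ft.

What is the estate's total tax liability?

Alternative minimum tax:
  Adjusted income: 822,900 Ft + 233,200 Ft + 181,700 Ft = 1,237,800 Ft
  Less exemption 82,000 Ft → base 1,155,800 Ft
  1,155,800 Ft × 12% = 138,696 Ft

Regular tax:
  265,000 Ft × 9% = 23,850 Ft
  543,000 Ft × 22% = 119,460 Ft
  14,900 Ft × 27% = 4,023 Ft
  → 147,333 Ft

147,333 Ft > 138,696 Ft, so the regular tax governs.

147,333 Ft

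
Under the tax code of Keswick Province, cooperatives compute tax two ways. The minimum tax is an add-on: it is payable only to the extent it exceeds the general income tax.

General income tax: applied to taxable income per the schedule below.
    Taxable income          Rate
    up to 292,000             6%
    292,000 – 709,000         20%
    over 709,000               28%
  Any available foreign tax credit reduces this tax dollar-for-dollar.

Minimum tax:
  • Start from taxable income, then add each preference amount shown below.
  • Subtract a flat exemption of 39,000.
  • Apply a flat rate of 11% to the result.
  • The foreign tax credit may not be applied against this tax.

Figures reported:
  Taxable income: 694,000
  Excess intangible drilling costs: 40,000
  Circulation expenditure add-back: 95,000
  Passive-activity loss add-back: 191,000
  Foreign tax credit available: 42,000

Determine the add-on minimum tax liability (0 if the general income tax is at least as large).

51,990

General income tax:
  292,000 × 6% = 17,520
  402,000 × 20% = 80,400
  → 97,920
  Less foreign tax credit 42,000 → 55,920

Minimum tax:
  Adjusted income: 694,000 + 40,000 + 95,000 + 191,000 = 1,020,000
  Less exemption 39,000 → base 981,000
  981,000 × 11% = 107,910

Excess of minimum tax over general income tax: 107,910 − 55,920 = 51,990.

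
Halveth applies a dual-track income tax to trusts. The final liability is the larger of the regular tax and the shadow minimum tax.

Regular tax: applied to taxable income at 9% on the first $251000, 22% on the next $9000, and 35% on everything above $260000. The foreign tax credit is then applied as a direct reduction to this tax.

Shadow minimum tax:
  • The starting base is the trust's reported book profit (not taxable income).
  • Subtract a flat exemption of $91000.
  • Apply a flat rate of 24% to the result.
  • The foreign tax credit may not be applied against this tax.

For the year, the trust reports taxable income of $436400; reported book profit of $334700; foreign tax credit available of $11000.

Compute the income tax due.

$75310

Regular tax:
  $251000 × 9% = $22590
  $9000 × 22% = $1980
  $176400 × 35% = $61740
  → $86310
  Less foreign tax credit $11000 → $75310

Shadow minimum tax:
  Base (reported book profit): $334700
  Less exemption $91000 → base $243700
  $243700 × 24% = $58488

$75310 > $58488, so the regular tax governs.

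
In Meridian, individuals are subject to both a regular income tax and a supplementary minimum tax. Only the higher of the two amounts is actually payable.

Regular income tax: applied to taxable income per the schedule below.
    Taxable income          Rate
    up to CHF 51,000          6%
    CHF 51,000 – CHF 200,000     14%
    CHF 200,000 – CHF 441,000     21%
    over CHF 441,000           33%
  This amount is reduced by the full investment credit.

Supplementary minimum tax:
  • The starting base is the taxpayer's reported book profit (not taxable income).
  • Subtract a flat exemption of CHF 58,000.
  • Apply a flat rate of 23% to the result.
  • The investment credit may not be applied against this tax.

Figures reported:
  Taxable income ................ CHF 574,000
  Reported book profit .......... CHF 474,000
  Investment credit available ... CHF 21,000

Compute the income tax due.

CHF 97,420

Supplementary minimum tax:
  Base (reported book profit): CHF 474,000
  Less exemption CHF 58,000 → base CHF 416,000
  CHF 416,000 × 23% = CHF 95,680

Regular income tax:
  CHF 51,000 × 6% = CHF 3,060
  CHF 149,000 × 14% = CHF 20,860
  CHF 241,000 × 21% = CHF 50,610
  CHF 133,000 × 33% = CHF 43,890
  → CHF 118,420
  Less investment credit CHF 21,000 → CHF 97,420

CHF 97,420 > CHF 95,680, so the regular income tax governs.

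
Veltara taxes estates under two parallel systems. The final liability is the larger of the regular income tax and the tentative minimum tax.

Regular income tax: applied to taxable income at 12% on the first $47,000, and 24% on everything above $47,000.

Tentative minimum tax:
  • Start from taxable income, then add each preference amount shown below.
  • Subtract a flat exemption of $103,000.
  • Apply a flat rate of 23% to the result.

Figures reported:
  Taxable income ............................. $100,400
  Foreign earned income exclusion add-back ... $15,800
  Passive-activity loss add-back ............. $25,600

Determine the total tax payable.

$18,456

Tentative minimum tax:
  Adjusted income: $100,400 + $15,800 + $25,600 = $141,800
  Less exemption $103,000 → base $38,800
  $38,800 × 23% = $8,924

Regular income tax:
  $47,000 × 12% = $5,640
  $53,400 × 24% = $12,816
  → $18,456

$18,456 > $8,924, so the regular income tax governs.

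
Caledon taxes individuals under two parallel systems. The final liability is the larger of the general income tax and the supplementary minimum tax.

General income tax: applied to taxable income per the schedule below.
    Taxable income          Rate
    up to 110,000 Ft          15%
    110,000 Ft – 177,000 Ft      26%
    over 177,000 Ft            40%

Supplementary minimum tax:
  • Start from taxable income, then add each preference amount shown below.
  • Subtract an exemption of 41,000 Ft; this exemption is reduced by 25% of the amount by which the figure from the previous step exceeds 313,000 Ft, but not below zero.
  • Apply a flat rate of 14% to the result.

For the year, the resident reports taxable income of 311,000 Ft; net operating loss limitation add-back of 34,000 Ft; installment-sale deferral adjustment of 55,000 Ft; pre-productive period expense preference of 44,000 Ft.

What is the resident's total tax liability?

87,520 Ft

Supplementary minimum tax:
  Adjusted income: 311,000 Ft + 34,000 Ft + 55,000 Ft + 44,000 Ft = 444,000 Ft
  Exemption: 41,000 Ft − 25% × (444,000 Ft − 313,000 Ft) = 41,000 Ft − 32,750 Ft = 8,250 Ft
  Base: 444,000 Ft − 8,250 Ft = 435,750 Ft
  435,750 Ft × 14% = 61,005 Ft

General income tax:
  110,000 Ft × 15% = 16,500 Ft
  67,000 Ft × 26% = 17,420 Ft
  134,000 Ft × 40% = 53,600 Ft
  → 87,520 Ft

87,520 Ft > 61,005 Ft, so the general income tax governs.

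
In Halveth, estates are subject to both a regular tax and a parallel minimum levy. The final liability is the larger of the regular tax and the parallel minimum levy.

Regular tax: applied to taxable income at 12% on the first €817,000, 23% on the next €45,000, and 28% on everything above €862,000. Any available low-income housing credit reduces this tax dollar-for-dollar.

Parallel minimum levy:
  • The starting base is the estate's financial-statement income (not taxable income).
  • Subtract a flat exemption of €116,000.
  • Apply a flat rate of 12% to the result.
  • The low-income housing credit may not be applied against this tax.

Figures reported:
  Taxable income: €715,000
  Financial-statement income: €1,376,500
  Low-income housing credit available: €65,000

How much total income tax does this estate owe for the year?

€151,260

Regular tax:
  €715,000 × 12% = €85,800
  Less low-income housing credit €65,000 → €20,800

Parallel minimum levy:
  Base (financial-statement income): €1,376,500
  Less exemption €116,000 → base €1,260,500
  €1,260,500 × 12% = €151,260

€151,260 > €20,800, so the parallel minimum levy is the binding amount.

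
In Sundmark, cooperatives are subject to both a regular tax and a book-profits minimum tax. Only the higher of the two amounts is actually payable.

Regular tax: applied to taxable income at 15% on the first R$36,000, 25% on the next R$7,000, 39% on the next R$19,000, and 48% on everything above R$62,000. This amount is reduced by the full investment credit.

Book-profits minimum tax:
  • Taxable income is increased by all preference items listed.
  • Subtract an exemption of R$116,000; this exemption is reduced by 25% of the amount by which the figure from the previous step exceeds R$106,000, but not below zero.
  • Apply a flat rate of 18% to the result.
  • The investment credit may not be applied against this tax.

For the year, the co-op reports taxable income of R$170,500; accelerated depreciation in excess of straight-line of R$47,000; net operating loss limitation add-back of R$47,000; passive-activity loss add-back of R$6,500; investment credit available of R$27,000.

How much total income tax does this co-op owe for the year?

R$39,640

Regular tax:
  R$36,000 × 15% = R$5,400
  R$7,000 × 25% = R$1,750
  R$19,000 × 39% = R$7,410
  R$108,500 × 48% = R$52,080
  → R$66,640
  Less investment credit R$27,000 → R$39,640

Book-profits minimum tax:
  Adjusted income: R$170,500 + R$47,000 + R$47,000 + R$6,500 = R$271,000
  Exemption: R$116,000 − 25% × (R$271,000 − R$106,000) = R$116,000 − R$41,250 = R$74,750
  Base: R$271,000 − R$74,750 = R$196,250
  R$196,250 × 18% = R$35,325

R$39,640 > R$35,325, so the regular tax governs.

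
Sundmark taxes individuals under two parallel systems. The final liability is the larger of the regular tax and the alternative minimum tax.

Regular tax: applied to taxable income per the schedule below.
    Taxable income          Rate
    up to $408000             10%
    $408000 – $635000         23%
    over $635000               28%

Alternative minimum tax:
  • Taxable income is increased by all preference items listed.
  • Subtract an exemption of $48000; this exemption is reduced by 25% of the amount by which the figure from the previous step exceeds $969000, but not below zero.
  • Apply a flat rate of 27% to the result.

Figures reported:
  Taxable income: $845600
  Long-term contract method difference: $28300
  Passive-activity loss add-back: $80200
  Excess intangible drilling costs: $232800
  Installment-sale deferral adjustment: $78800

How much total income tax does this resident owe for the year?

Regular tax:
  $408000 × 10% = $40800
  $227000 × 23% = $52210
  $210600 × 28% = $58968
  → $151978

Alternative minimum tax:
  Adjusted income: $845600 + $28300 + $80200 + $232800 + $78800 = $1265700
  Exemption: 25% × ($1265700 − $969000) = $74175 ≥ $48000, so the exemption is fully phased out
  Base: $1265700 − $0 = $1265700
  $1265700 × 27% = $341739

$341739 > $151978, so the alternative minimum tax is the binding amount.

$341739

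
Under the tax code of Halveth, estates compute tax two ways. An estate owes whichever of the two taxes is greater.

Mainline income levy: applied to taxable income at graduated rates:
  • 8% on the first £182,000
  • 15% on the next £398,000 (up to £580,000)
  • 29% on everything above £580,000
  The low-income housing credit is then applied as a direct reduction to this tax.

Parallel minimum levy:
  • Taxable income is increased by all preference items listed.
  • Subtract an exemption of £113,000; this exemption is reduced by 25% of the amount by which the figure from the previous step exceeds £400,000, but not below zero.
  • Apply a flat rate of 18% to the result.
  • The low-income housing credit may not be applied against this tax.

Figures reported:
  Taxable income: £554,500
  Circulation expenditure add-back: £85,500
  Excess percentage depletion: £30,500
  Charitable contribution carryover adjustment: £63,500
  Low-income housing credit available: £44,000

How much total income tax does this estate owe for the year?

£126,810

Parallel minimum levy:
  Adjusted income: £554,500 + £85,500 + £30,500 + £63,500 = £734,000
  Exemption: £113,000 − 25% × (£734,000 − £400,000) = £113,000 − £83,500 = £29,500
  Base: £734,000 − £29,500 = £704,500
  £704,500 × 18% = £126,810

Mainline income levy:
  £182,000 × 8% = £14,560
  £372,500 × 15% = £55,875
  → £70,435
  Less low-income housing credit £44,000 → £26,435

£126,810 > £26,435, so the parallel minimum levy is the binding amount.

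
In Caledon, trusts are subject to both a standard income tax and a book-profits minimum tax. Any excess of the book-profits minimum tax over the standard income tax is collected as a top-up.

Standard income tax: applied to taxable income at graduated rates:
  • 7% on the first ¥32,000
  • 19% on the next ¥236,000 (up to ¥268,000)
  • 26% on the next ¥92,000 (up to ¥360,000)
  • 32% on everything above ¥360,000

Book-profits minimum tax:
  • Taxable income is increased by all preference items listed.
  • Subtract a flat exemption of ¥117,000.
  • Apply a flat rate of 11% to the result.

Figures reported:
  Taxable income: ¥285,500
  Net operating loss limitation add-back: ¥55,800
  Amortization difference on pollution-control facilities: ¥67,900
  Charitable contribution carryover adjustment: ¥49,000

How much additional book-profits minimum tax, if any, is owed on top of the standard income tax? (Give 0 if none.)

Standard income tax:
  ¥32,000 × 7% = ¥2,240
  ¥236,000 × 19% = ¥44,840
  ¥17,500 × 26% = ¥4,550
  → ¥51,630

Book-profits minimum tax:
  Adjusted income: ¥285,500 + ¥55,800 + ¥67,900 + ¥49,000 = ¥458,200
  Less exemption ¥117,000 → base ¥341,200
  ¥341,200 × 11% = ¥37,532

¥37,532 ≤ ¥51,630, so no add-on is due.

¥0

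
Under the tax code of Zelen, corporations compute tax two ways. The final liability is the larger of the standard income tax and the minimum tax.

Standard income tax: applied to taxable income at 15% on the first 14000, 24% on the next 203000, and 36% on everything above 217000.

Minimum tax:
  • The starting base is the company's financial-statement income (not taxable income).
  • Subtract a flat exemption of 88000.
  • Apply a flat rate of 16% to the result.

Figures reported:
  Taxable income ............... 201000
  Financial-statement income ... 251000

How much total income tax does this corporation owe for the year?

46980

Standard income tax:
  14000 × 15% = 2100
  187000 × 24% = 44880
  → 46980

Minimum tax:
  Base (financial-statement income): 251000
  Less exemption 88000 → base 163000
  163000 × 16% = 26080

46980 > 26080, so the standard income tax governs.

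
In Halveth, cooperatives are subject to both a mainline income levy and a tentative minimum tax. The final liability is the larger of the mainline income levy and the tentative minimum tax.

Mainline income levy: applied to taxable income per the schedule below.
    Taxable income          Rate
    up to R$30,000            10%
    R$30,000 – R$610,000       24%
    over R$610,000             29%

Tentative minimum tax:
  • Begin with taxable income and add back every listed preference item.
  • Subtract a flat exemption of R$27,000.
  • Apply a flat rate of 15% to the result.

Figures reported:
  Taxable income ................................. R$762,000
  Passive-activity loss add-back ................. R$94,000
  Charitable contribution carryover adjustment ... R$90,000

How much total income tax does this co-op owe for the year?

Mainline income levy:
  R$30,000 × 10% = R$3,000
  R$580,000 × 24% = R$139,200
  R$152,000 × 29% = R$44,080
  → R$186,280

Tentative minimum tax:
  Adjusted income: R$762,000 + R$94,000 + R$90,000 = R$946,000
  Less exemption R$27,000 → base R$919,000
  R$919,000 × 15% = R$137,850

R$186,280 > R$137,850, so the mainline income levy governs.

R$186,280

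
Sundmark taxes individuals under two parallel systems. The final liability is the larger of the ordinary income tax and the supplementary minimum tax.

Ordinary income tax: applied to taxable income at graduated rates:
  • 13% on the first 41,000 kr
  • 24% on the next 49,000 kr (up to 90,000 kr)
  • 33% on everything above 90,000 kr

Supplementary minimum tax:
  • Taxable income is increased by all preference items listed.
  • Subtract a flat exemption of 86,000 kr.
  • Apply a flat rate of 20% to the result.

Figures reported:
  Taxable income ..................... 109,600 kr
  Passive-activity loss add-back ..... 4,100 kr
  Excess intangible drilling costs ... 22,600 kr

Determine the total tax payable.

23,558 kr

Supplementary minimum tax:
  Adjusted income: 109,600 kr + 4,100 kr + 22,600 kr = 136,300 kr
  Less exemption 86,000 kr → base 50,300 kr
  50,300 kr × 20% = 10,060 kr

Ordinary income tax:
  41,000 kr × 13% = 5,330 kr
  49,000 kr × 24% = 11,760 kr
  19,600 kr × 33% = 6,468 kr
  → 23,558 kr

23,558 kr > 10,060 kr, so the ordinary income tax governs.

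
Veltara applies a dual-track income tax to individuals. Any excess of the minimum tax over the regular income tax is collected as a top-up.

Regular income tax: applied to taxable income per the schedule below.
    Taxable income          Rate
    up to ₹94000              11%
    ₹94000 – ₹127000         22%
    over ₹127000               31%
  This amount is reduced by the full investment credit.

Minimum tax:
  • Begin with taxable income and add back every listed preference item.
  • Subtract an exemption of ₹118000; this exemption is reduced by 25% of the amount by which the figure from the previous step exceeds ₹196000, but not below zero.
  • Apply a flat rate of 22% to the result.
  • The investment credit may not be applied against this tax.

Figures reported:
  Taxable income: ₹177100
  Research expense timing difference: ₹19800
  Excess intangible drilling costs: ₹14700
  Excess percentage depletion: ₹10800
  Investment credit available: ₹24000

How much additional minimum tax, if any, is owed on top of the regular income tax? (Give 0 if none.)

₹15289

Minimum tax:
  Adjusted income: ₹177100 + ₹19800 + ₹14700 + ₹10800 = ₹222400
  Exemption: ₹118000 − 25% × (₹222400 − ₹196000) = ₹118000 − ₹6600 = ₹111400
  Base: ₹222400 − ₹111400 = ₹111000
  ₹111000 × 22% = ₹24420

Regular income tax:
  ₹94000 × 11% = ₹10340
  ₹33000 × 22% = ₹7260
  ₹50100 × 31% = ₹15531
  → ₹33131
  Less investment credit ₹24000 → ₹9131

Excess of minimum tax over regular income tax: ₹24420 − ₹9131 = ₹15289.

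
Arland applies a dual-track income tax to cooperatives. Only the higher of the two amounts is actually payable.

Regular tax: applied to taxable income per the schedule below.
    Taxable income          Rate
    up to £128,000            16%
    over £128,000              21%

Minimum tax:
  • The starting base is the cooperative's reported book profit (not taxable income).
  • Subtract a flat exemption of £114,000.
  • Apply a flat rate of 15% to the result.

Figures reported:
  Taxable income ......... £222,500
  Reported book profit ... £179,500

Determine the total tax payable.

£40,325

Minimum tax:
  Base (reported book profit): £179,500
  Less exemption £114,000 → base £65,500
  £65,500 × 15% = £9,825

Regular tax:
  £128,000 × 16% = £20,480
  £94,500 × 21% = £19,845
  → £40,325

£40,325 > £9,825, so the regular tax governs.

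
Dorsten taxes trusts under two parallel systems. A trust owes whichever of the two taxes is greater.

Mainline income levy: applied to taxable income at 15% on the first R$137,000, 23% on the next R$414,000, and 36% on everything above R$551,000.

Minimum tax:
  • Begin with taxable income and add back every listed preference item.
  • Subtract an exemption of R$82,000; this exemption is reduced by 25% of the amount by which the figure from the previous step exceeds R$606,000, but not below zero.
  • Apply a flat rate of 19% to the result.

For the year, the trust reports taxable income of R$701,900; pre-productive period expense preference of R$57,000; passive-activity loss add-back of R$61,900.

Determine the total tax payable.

R$170,094

Mainline income levy:
  R$137,000 × 15% = R$20,550
  R$414,000 × 23% = R$95,220
  R$150,900 × 36% = R$54,324
  → R$170,094

Minimum tax:
  Adjusted income: R$701,900 + R$57,000 + R$61,900 = R$820,800
  Exemption: R$82,000 − 25% × (R$820,800 − R$606,000) = R$82,000 − R$53,700 = R$28,300
  Base: R$820,800 − R$28,300 = R$792,500
  R$792,500 × 19% = R$150,575

R$170,094 > R$150,575, so the mainline income levy governs.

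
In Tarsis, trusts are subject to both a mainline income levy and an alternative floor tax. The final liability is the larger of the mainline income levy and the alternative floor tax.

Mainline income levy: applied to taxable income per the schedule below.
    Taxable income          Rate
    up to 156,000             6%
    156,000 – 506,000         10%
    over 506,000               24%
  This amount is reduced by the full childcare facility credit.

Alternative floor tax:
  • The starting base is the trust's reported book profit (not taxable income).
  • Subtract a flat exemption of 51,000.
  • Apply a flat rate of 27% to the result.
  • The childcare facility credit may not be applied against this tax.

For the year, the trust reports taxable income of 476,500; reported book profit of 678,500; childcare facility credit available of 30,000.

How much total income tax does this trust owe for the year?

Mainline income levy:
  156,000 × 6% = 9,360
  320,500 × 10% = 32,050
  → 41,410
  Less childcare facility credit 30,000 → 11,410

Alternative floor tax:
  Base (reported book profit): 678,500
  Less exemption 51,000 → base 627,500
  627,500 × 27% = 169,425

169,425 > 11,410, so the alternative floor tax is the binding amount.

169,425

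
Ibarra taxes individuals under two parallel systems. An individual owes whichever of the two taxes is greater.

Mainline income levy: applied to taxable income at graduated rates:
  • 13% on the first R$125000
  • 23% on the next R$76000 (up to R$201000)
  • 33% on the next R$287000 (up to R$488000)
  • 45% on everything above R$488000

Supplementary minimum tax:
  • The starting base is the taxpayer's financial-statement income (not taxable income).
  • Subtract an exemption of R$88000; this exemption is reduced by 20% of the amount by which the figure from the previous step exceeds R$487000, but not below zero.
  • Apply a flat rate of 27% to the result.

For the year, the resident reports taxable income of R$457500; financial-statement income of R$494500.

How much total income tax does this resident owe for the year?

Supplementary minimum tax:
  Base (financial-statement income): R$494500
  Exemption: R$88000 − 20% × (R$494500 − R$487000) = R$88000 − R$1500 = R$86500
  Base: R$494500 − R$86500 = R$408000
  R$408000 × 27% = R$110160

Mainline income levy:
  R$125000 × 13% = R$16250
  R$76000 × 23% = R$17480
  R$256500 × 33% = R$84645
  → R$118375

R$118375 > R$110160, so the mainline income levy governs.

R$118375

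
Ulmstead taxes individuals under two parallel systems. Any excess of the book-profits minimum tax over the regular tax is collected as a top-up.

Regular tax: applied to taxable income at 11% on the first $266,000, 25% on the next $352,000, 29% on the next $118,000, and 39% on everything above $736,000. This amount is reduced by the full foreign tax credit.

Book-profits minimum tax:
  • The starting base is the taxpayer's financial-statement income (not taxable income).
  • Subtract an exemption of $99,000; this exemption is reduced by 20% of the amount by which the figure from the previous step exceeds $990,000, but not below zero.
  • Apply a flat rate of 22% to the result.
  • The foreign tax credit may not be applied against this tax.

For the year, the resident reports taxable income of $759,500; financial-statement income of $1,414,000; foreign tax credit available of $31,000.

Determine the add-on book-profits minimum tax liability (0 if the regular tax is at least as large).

$178,311

Book-profits minimum tax:
  Base (financial-statement income): $1,414,000
  Exemption: $99,000 − 20% × ($1,414,000 − $990,000) = $99,000 − $84,800 = $14,200
  Base: $1,414,000 − $14,200 = $1,399,800
  $1,399,800 × 22% = $307,956

Regular tax:
  $266,000 × 11% = $29,260
  $352,000 × 25% = $88,000
  $118,000 × 29% = $34,220
  $23,500 × 39% = $9,165
  → $160,645
  Less foreign tax credit $31,000 → $129,645

Excess of book-profits minimum tax over regular tax: $307,956 − $129,645 = $178,311.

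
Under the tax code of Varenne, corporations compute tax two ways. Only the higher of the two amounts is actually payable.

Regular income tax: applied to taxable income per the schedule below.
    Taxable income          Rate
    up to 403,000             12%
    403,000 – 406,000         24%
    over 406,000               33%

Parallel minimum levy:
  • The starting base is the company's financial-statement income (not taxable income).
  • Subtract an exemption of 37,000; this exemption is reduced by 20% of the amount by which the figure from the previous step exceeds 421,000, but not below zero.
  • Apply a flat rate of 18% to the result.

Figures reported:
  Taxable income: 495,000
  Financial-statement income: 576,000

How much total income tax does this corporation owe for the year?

102,600

Regular income tax:
  403,000 × 12% = 48,360
  3,000 × 24% = 720
  89,000 × 33% = 29,370
  → 78,450

Parallel minimum levy:
  Base (financial-statement income): 576,000
  Exemption: 37,000 − 20% × (576,000 − 421,000) = 37,000 − 31,000 = 6,000
  Base: 576,000 − 6,000 = 570,000
  570,000 × 18% = 102,600

102,600 > 78,450, so the parallel minimum levy is the binding amount.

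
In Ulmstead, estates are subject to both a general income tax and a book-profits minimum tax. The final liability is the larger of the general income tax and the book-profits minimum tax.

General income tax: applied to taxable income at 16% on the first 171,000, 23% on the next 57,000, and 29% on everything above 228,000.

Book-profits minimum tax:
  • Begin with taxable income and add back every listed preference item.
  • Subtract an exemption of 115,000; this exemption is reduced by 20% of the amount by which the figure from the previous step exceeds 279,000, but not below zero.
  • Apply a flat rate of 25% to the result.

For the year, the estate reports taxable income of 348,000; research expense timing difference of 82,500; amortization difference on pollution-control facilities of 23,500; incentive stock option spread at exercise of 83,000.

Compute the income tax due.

Book-profits minimum tax:
  Adjusted income: 348,000 + 82,500 + 23,500 + 83,000 = 537,000
  Exemption: 115,000 − 20% × (537,000 − 279,000) = 115,000 − 51,600 = 63,400
  Base: 537,000 − 63,400 = 473,600
  473,600 × 25% = 118,400

General income tax:
  171,000 × 16% = 27,360
  57,000 × 23% = 13,110
  120,000 × 29% = 34,800
  → 75,270

118,400 > 75,270, so the book-profits minimum tax is the binding amount.

118,400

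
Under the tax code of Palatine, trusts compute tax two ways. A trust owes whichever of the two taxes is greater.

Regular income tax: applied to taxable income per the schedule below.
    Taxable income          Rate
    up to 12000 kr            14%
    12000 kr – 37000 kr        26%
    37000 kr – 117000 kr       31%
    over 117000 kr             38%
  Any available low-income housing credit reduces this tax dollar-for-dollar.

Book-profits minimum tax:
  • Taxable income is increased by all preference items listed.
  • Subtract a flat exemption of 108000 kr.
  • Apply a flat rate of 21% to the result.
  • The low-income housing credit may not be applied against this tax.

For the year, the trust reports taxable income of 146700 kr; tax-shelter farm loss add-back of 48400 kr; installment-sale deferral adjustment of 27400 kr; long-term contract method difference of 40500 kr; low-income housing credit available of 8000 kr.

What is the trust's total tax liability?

36266 kr

Book-profits minimum tax:
  Adjusted income: 146700 kr + 48400 kr + 27400 kr + 40500 kr = 263000 kr
  Less exemption 108000 kr → base 155000 kr
  155000 kr × 21% = 32550 kr

Regular income tax:
  12000 kr × 14% = 1680 kr
  25000 kr × 26% = 6500 kr
  80000 kr × 31% = 24800 kr
  29700 kr × 38% = 11286 kr
  → 44266 kr
  Less low-income housing credit 8000 kr → 36266 kr

36266 kr > 32550 kr, so the regular income tax governs.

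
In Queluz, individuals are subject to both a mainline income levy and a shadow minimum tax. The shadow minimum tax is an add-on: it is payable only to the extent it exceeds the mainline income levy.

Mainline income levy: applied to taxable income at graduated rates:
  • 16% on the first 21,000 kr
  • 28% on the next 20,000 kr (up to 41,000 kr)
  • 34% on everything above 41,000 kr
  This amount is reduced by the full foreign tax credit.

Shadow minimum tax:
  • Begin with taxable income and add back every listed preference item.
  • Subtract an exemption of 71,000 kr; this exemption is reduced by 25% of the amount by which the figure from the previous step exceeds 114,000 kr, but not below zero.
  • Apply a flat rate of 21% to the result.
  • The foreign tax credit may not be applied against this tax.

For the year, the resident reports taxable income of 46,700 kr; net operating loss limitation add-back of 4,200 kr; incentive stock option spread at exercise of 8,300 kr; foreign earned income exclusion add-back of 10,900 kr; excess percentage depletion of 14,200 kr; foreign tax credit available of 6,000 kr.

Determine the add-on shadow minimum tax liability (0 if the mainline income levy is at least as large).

Mainline income levy:
  21,000 kr × 16% = 3,360 kr
  20,000 kr × 28% = 5,600 kr
  5,700 kr × 34% = 1,938 kr
  → 10,898 kr
  Less foreign tax credit 6,000 kr → 4,898 kr

Shadow minimum tax:
  Adjusted income: 46,700 kr + 4,200 kr + 8,300 kr + 10,900 kr + 14,200 kr = 84,300 kr
  Exemption: 84,300 kr ≤ 114,000 kr, so full 71,000 kr applies
  Base: 84,300 kr − 71,000 kr = 13,300 kr
  13,300 kr × 21% = 2,793 kr

2,793 kr ≤ 4,898 kr, so no add-on is due.

0 kr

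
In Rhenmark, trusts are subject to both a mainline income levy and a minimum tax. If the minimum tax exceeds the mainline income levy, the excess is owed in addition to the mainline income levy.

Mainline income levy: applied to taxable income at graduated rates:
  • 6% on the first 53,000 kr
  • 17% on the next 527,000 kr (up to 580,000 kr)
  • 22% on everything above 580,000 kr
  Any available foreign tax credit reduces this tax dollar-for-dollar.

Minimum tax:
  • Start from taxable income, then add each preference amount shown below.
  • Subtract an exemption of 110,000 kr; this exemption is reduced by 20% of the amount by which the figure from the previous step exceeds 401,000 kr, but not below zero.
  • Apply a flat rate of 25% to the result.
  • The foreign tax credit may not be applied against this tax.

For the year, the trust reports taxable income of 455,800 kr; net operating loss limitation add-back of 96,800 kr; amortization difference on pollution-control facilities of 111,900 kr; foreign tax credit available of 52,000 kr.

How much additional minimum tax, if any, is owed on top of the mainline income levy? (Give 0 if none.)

132,144 kr

Minimum tax:
  Adjusted income: 455,800 kr + 96,800 kr + 111,900 kr = 664,500 kr
  Exemption: 110,000 kr − 20% × (664,500 kr − 401,000 kr) = 110,000 kr − 52,700 kr = 57,300 kr
  Base: 664,500 kr − 57,300 kr = 607,200 kr
  607,200 kr × 25% = 151,800 kr

Mainline income levy:
  53,000 kr × 6% = 3,180 kr
  402,800 kr × 17% = 68,476 kr
  → 71,656 kr
  Less foreign tax credit 52,000 kr → 19,656 kr

Excess of minimum tax over mainline income levy: 151,800 kr − 19,656 kr = 132,144 kr.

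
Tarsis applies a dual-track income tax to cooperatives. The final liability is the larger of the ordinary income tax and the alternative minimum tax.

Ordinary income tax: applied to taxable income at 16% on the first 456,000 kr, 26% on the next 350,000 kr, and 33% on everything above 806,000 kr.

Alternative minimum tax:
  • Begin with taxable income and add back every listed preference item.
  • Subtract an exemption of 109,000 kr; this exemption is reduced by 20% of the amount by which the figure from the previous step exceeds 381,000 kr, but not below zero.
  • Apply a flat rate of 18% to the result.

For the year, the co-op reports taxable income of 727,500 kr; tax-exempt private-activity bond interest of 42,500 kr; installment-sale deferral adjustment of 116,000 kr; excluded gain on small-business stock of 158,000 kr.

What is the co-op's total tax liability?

187,920 kr

Alternative minimum tax:
  Adjusted income: 727,500 kr + 42,500 kr + 116,000 kr + 158,000 kr = 1,044,000 kr
  Exemption: 20% × (1,044,000 kr − 381,000 kr) = 132,600 kr ≥ 109,000 kr, so the exemption is fully phased out
  Base: 1,044,000 kr − 0 kr = 1,044,000 kr
  1,044,000 kr × 18% = 187,920 kr

Ordinary income tax:
  456,000 kr × 16% = 72,960 kr
  271,500 kr × 26% = 70,590 kr
  → 143,550 kr

187,920 kr > 143,550 kr, so the alternative minimum tax is the binding amount.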